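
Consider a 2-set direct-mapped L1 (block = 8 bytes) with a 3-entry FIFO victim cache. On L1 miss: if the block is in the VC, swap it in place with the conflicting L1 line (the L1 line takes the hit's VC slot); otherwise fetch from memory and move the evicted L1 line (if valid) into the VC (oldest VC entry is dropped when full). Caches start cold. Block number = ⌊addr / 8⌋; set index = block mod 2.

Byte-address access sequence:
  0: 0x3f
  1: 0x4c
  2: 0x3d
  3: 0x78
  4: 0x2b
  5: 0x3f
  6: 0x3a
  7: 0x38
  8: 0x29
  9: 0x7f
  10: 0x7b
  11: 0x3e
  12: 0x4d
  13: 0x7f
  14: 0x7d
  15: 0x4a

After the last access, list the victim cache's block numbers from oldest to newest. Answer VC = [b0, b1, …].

  [0] addr=0x3f blk=7 s=1: MISS | VC []
  [1] addr=0x4c blk=9 s=1: MISS | VC [7]
  [2] addr=0x3d blk=7 s=1: VC-HIT | VC [9]
  [3] addr=0x78 blk=15 s=1: MISS | VC [9, 7]
  [4] addr=0x2b blk=5 s=1: MISS | VC [9, 7, 15]
  [5] addr=0x3f blk=7 s=1: VC-HIT | VC [9, 5, 15]
  [6] addr=0x3a blk=7 s=1: L1-HIT | VC [9, 5, 15]
  [7] addr=0x38 blk=7 s=1: L1-HIT | VC [9, 5, 15]
  [8] addr=0x29 blk=5 s=1: VC-HIT | VC [9, 7, 15]
  [9] addr=0x7f blk=15 s=1: VC-HIT | VC [9, 7, 5]
  [10] addr=0x7b blk=15 s=1: L1-HIT | VC [9, 7, 5]
  [11] addr=0x3e blk=7 s=1: VC-HIT | VC [9, 15, 5]
  [12] addr=0x4d blk=9 s=1: VC-HIT | VC [7, 15, 5]
  [13] addr=0x7f blk=15 s=1: VC-HIT | VC [7, 9, 5]
  [14] addr=0x7d blk=15 s=1: L1-HIT | VC [7, 9, 5]
  [15] addr=0x4a blk=9 s=1: VC-HIT | VC [7, 15, 5]

VC = [7, 15, 5]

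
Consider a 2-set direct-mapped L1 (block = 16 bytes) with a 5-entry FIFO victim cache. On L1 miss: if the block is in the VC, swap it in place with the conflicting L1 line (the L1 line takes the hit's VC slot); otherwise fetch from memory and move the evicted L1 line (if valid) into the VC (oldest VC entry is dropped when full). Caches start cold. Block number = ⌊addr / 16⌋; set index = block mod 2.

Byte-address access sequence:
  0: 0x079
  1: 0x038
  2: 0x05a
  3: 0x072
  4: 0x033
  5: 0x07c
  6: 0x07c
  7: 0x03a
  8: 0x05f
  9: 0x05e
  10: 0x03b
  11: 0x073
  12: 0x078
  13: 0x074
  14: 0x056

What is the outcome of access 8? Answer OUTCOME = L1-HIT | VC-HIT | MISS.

OUTCOME = VC-HIT

  [0] addr=0x79 blk=7 s=1: MISS | VC []
  [1] addr=0x38 blk=3 s=1: MISS | VC [7]
  [2] addr=0x5a blk=5 s=1: MISS | VC [7, 3]
  [3] addr=0x72 blk=7 s=1: VC-HIT | VC [5, 3]
  [4] addr=0x33 blk=3 s=1: VC-HIT | VC [5, 7]
  [5] addr=0x7c blk=7 s=1: VC-HIT | VC [5, 3]
  [6] addr=0x7c blk=7 s=1: L1-HIT | VC [5, 3]
  [7] addr=0x3a blk=3 s=1: VC-HIT | VC [5, 7]
  [8] addr=0x5f blk=5 s=1: VC-HIT | VC [3, 7]
  [9] addr=0x5e blk=5 s=1: L1-HIT | VC [3, 7]
  [10] addr=0x3b blk=3 s=1: VC-HIT | VC [5, 7]
  [11] addr=0x73 blk=7 s=1: VC-HIT | VC [5, 3]
  [12] addr=0x78 blk=7 s=1: L1-HIT | VC [5, 3]
  [13] addr=0x74 blk=7 s=1: L1-HIT | VC [5, 3]
  [14] addr=0x56 blk=5 s=1: VC-HIT | VC [7, 3]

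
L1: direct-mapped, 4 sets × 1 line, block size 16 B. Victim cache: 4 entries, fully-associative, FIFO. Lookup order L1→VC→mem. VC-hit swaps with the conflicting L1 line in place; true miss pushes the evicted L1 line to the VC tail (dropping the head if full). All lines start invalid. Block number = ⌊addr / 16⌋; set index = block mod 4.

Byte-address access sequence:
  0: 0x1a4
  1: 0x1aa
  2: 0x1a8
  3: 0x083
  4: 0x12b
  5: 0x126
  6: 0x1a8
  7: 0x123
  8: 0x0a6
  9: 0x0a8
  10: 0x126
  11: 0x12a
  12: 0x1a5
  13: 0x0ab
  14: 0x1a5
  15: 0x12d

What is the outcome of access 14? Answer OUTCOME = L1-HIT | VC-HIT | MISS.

  [0] addr=0x1a4 blk=26 s=2: MISS | VC []
  [1] addr=0x1aa blk=26 s=2: L1-HIT | VC []
  [2] addr=0x1a8 blk=26 s=2: L1-HIT | VC []
  [3] addr=0x83 blk=8 s=0: MISS | VC []
  [4] addr=0x12b blk=18 s=2: MISS | VC [26]
  [5] addr=0x126 blk=18 s=2: L1-HIT | VC [26]
  [6] addr=0x1a8 blk=26 s=2: VC-HIT | VC [18]
  [7] addr=0x123 blk=18 s=2: VC-HIT | VC [26]
  [8] addr=0xa6 blk=10 s=2: MISS | VC [26, 18]
  [9] addr=0xa8 blk=10 s=2: L1-HIT | VC [26, 18]
  [10] addr=0x126 blk=18 s=2: VC-HIT | VC [26, 10]
  [11] addr=0x12a blk=18 s=2: L1-HIT | VC [26, 10]
  [12] addr=0x1a5 blk=26 s=2: VC-HIT | VC [18, 10]
  [13] addr=0xab blk=10 s=2: VC-HIT | VC [18, 26]
  [14] addr=0x1a5 blk=26 s=2: VC-HIT | VC [18, 10]
  [15] addr=0x12d blk=18 s=2: VC-HIT | VC [26, 10]

OUTCOME = VC-HIT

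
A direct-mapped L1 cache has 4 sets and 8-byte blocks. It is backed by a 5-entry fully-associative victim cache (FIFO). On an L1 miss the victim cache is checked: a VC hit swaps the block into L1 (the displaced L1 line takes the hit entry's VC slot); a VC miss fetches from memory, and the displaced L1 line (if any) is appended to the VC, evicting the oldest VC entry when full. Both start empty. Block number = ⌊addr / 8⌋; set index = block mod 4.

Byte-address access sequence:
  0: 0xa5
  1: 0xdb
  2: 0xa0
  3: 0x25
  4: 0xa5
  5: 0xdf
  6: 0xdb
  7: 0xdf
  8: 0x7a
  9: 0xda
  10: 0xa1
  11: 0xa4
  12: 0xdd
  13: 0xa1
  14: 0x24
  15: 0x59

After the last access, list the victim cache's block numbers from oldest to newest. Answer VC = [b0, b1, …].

VC = [20, 15, 27]

  [0] addr=0xa5 blk=20 s=0: MISS | VC []
  [1] addr=0xdb blk=27 s=3: MISS | VC []
  [2] addr=0xa0 blk=20 s=0: L1-HIT | VC []
  [3] addr=0x25 blk=4 s=0: MISS | VC [20]
  [4] addr=0xa5 blk=20 s=0: VC-HIT | VC [4]
  [5] addr=0xdf blk=27 s=3: L1-HIT | VC [4]
  [6] addr=0xdb blk=27 s=3: L1-HIT | VC [4]
  [7] addr=0xdf blk=27 s=3: L1-HIT | VC [4]
  [8] addr=0x7a blk=15 s=3: MISS | VC [4, 27]
  [9] addr=0xda blk=27 s=3: VC-HIT | VC [4, 15]
  [10] addr=0xa1 blk=20 s=0: L1-HIT | VC [4, 15]
  [11] addr=0xa4 blk=20 s=0: L1-HIT | VC [4, 15]
  [12] addr=0xdd blk=27 s=3: L1-HIT | VC [4, 15]
  [13] addr=0xa1 blk=20 s=0: L1-HIT | VC [4, 15]
  [14] addr=0x24 blk=4 s=0: VC-HIT | VC [20, 15]
  [15] addr=0x59 blk=11 s=3: MISS | VC [20, 15, 27]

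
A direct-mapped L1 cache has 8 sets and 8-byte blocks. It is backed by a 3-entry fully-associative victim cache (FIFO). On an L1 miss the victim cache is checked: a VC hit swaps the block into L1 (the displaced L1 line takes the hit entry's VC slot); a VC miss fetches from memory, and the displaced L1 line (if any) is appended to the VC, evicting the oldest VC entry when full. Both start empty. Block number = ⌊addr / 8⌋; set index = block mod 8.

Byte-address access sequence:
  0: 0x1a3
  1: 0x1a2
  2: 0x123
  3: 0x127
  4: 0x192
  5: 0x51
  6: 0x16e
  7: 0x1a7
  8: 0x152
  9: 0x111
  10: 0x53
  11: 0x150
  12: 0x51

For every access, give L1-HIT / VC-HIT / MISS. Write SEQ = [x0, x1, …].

SEQ = [MISS, L1-HIT, MISS, L1-HIT, MISS, MISS, MISS, VC-HIT, MISS, MISS, VC-HIT, VC-HIT, VC-HIT]

0: 0x1a3 (blk 52, set 4) → MISS  vc=[]
1: 0x1a2 (blk 52, set 4) → L1-HIT  vc=[]
2: 0x123 (blk 36, set 4) → MISS  vc=[52]
3: 0x127 (blk 36, set 4) → L1-HIT  vc=[52]
4: 0x192 (blk 50, set 2) → MISS  vc=[52]
5: 0x51 (blk 10, set 2) → MISS  vc=[52, 50]
6: 0x16e (blk 45, set 5) → MISS  vc=[52, 50]
7: 0x1a7 (blk 52, set 4) → VC-HIT  vc=[36, 50]
8: 0x152 (blk 42, set 2) → MISS  vc=[36, 50, 10]
9: 0x111 (blk 34, set 2) → MISS  vc=[50, 10, 42]
10: 0x53 (blk 10, set 2) → VC-HIT  vc=[50, 34, 42]
11: 0x150 (blk 42, set 2) → VC-HIT  vc=[50, 34, 10]
12: 0x51 (blk 10, set 2) → VC-HIT  vc=[50, 34, 42]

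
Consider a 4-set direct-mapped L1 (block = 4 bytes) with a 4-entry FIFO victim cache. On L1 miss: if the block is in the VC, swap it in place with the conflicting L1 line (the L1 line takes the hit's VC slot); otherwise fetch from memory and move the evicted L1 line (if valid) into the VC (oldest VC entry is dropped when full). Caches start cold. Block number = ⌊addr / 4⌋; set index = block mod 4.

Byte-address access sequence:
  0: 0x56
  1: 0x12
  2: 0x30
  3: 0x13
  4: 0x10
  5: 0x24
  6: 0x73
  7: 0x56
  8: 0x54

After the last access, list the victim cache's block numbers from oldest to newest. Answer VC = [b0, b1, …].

#0 0x56→b21/s1 MISS; vc=[]
#1 0x12→b4/s0 MISS; vc=[]
#2 0x30→b12/s0 MISS; vc=[4]
#3 0x13→b4/s0 VC-HIT; vc=[12]
#4 0x10→b4/s0 L1-HIT; vc=[12]
#5 0x24→b9/s1 MISS; vc=[12,21]
#6 0x73→b28/s0 MISS; vc=[12,21,4]
#7 0x56→b21/s1 VC-HIT; vc=[12,9,4]
#8 0x54→b21/s1 L1-HIT; vc=[12,9,4]

VC = [12, 9, 4]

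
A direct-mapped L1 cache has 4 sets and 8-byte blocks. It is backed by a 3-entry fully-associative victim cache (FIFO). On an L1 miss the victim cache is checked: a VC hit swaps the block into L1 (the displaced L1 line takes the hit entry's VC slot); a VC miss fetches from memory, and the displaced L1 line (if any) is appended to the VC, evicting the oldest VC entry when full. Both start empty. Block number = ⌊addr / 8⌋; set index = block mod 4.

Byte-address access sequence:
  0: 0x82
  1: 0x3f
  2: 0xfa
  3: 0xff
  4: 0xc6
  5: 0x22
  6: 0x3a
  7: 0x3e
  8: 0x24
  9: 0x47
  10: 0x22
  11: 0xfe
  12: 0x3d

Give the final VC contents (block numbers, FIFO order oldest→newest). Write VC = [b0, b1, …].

  [0] addr=0x82 blk=16 s=0: MISS | VC []
  [1] addr=0x3f blk=7 s=3: MISS | VC []
  [2] addr=0xfa blk=31 s=3: MISS | VC [7]
  [3] addr=0xff blk=31 s=3: L1-HIT | VC [7]
  [4] addr=0xc6 blk=24 s=0: MISS | VC [7, 16]
  [5] addr=0x22 blk=4 s=0: MISS | VC [7, 16, 24]
  [6] addr=0x3a blk=7 s=3: VC-HIT | VC [31, 16, 24]
  [7] addr=0x3e blk=7 s=3: L1-HIT | VC [31, 16, 24]
  [8] addr=0x24 blk=4 s=0: L1-HIT | VC [31, 16, 24]
  [9] addr=0x47 blk=8 s=0: MISS | VC [16, 24, 4]
  [10] addr=0x22 blk=4 s=0: VC-HIT | VC [16, 24, 8]
  [11] addr=0xfe blk=31 s=3: MISS | VC [24, 8, 7]
  [12] addr=0x3d blk=7 s=3: VC-HIT | VC [24, 8, 31]

VC = [24, 8, 31]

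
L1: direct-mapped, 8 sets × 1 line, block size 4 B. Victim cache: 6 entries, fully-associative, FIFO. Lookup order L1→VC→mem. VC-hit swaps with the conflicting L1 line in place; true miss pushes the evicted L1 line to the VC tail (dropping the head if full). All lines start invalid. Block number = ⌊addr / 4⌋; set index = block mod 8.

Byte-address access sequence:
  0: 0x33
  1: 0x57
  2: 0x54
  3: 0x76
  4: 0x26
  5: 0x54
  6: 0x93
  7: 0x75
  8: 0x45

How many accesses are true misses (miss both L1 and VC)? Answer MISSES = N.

#0 0x33→b12/s4 MISS; vc=[]
#1 0x57→b21/s5 MISS; vc=[]
#2 0x54→b21/s5 L1-HIT; vc=[]
#3 0x76→b29/s5 MISS; vc=[21]
#4 0x26→b9/s1 MISS; vc=[21]
#5 0x54→b21/s5 VC-HIT; vc=[29]
#6 0x93→b36/s4 MISS; vc=[29,12]
#7 0x75→b29/s5 VC-HIT; vc=[21,12]
#8 0x45→b17/s1 MISS; vc=[21,12,9]

MISSES = 6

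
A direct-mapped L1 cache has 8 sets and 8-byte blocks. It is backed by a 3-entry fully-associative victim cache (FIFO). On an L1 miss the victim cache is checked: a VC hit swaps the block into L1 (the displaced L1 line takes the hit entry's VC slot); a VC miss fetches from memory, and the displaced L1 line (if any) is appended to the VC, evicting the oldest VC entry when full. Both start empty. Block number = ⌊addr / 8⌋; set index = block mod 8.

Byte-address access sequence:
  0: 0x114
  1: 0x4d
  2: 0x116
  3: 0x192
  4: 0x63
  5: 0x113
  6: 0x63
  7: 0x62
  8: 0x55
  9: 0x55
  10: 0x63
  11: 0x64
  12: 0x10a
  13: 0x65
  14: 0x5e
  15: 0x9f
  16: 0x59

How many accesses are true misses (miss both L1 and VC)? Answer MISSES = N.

#0 0x114→b34/s2 MISS; vc=[]
#1 0x4d→b9/s1 MISS; vc=[]
#2 0x116→b34/s2 L1-HIT; vc=[]
#3 0x192→b50/s2 MISS; vc=[34]
#4 0x63→b12/s4 MISS; vc=[34]
#5 0x113→b34/s2 VC-HIT; vc=[50]
#6 0x63→b12/s4 L1-HIT; vc=[50]
#7 0x62→b12/s4 L1-HIT; vc=[50]
#8 0x55→b10/s2 MISS; vc=[50,34]
#9 0x55→b10/s2 L1-HIT; vc=[50,34]
#10 0x63→b12/s4 L1-HIT; vc=[50,34]
#11 0x64→b12/s4 L1-HIT; vc=[50,34]
#12 0x10a→b33/s1 MISS; vc=[50,34,9]
#13 0x65→b12/s4 L1-HIT; vc=[50,34,9]
#14 0x5e→b11/s3 MISS; vc=[50,34,9]
#15 0x9f→b19/s3 MISS; vc=[34,9,11]
#16 0x59→b11/s3 VC-HIT; vc=[34,9,19]

MISSES = 8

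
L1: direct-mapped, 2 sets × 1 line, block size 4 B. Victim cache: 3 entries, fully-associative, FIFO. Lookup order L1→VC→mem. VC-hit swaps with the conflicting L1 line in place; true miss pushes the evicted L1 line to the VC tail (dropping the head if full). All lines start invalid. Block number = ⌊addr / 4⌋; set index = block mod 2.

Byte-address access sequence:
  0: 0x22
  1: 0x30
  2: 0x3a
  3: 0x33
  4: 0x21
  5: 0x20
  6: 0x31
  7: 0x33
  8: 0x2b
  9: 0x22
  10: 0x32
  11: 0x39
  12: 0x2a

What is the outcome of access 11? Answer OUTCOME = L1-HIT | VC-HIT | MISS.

#0 0x22→b8/s0 MISS; vc=[]
#1 0x30→b12/s0 MISS; vc=[8]
#2 0x3a→b14/s0 MISS; vc=[8,12]
#3 0x33→b12/s0 VC-HIT; vc=[8,14]
#4 0x21→b8/s0 VC-HIT; vc=[12,14]
#5 0x20→b8/s0 L1-HIT; vc=[12,14]
#6 0x31→b12/s0 VC-HIT; vc=[8,14]
#7 0x33→b12/s0 L1-HIT; vc=[8,14]
#8 0x2b→b10/s0 MISS; vc=[8,14,12]
#9 0x22→b8/s0 VC-HIT; vc=[10,14,12]
#10 0x32→b12/s0 VC-HIT; vc=[10,14,8]
#11 0x39→b14/s0 VC-HIT; vc=[10,12,8]
#12 0x2a→b10/s0 VC-HIT; vc=[14,12,8]

OUTCOME = VC-HIT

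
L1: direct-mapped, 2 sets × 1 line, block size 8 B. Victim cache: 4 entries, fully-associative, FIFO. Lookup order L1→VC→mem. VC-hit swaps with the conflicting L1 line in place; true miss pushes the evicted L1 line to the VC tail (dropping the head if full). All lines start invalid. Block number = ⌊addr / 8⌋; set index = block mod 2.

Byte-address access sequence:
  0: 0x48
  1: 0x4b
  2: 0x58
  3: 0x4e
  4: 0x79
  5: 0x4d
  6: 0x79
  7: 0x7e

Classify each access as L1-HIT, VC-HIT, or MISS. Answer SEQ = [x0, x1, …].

SEQ = [MISS, L1-HIT, MISS, VC-HIT, MISS, VC-HIT, VC-HIT, L1-HIT]

  [0] addr=0x48 blk=9 s=1: MISS | VC []
  [1] addr=0x4b blk=9 s=1: L1-HIT | VC []
  [2] addr=0x58 blk=11 s=1: MISS | VC [9]
  [3] addr=0x4e blk=9 s=1: VC-HIT | VC [11]
  [4] addr=0x79 blk=15 s=1: MISS | VC [11, 9]
  [5] addr=0x4d blk=9 s=1: VC-HIT | VC [11, 15]
  [6] addr=0x79 blk=15 s=1: VC-HIT | VC [11, 9]
  [7] addr=0x7e blk=15 s=1: L1-HIT | VC [11, 9]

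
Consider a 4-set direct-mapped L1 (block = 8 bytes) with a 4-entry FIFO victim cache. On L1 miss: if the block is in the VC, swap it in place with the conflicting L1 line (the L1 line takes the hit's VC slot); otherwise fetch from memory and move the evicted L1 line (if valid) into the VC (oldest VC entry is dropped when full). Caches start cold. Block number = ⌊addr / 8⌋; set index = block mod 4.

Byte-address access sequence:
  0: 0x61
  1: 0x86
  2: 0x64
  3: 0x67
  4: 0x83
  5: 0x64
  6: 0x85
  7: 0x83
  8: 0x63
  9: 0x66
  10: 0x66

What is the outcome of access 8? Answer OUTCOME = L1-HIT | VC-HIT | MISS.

OUTCOME = VC-HIT

0: 0x61 (blk 12, set 0) → MISS  vc=[]
1: 0x86 (blk 16, set 0) → MISS  vc=[12]
2: 0x64 (blk 12, set 0) → VC-HIT  vc=[16]
3: 0x67 (blk 12, set 0) → L1-HIT  vc=[16]
4: 0x83 (blk 16, set 0) → VC-HIT  vc=[12]
5: 0x64 (blk 12, set 0) → VC-HIT  vc=[16]
6: 0x85 (blk 16, set 0) → VC-HIT  vc=[12]
7: 0x83 (blk 16, set 0) → L1-HIT  vc=[12]
8: 0x63 (blk 12, set 0) → VC-HIT  vc=[16]
9: 0x66 (blk 12, set 0) → L1-HIT  vc=[16]
10: 0x66 (blk 12, set 0) → L1-HIT  vc=[16]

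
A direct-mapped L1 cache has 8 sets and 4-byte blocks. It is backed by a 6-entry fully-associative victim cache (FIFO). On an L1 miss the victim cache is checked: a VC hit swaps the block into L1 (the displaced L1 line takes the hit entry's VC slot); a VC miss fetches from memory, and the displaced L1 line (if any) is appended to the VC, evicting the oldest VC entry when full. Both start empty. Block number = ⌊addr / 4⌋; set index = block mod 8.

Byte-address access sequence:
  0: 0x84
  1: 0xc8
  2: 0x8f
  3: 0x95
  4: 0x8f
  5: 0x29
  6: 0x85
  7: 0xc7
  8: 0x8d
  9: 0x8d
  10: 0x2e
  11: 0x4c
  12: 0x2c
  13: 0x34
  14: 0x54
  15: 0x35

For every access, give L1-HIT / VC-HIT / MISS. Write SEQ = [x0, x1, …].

  [0] addr=0x84 blk=33 s=1: MISS | VC []
  [1] addr=0xc8 blk=50 s=2: MISS | VC []
  [2] addr=0x8f blk=35 s=3: MISS | VC []
  [3] addr=0x95 blk=37 s=5: MISS | VC []
  [4] addr=0x8f blk=35 s=3: L1-HIT | VC []
  [5] addr=0x29 blk=10 s=2: MISS | VC [50]
  [6] addr=0x85 blk=33 s=1: L1-HIT | VC [50]
  [7] addr=0xc7 blk=49 s=1: MISS | VC [50, 33]
  [8] addr=0x8d blk=35 s=3: L1-HIT | VC [50, 33]
  [9] addr=0x8d blk=35 s=3: L1-HIT | VC [50, 33]
  [10] addr=0x2e blk=11 s=3: MISS | VC [50, 33, 35]
  [11] addr=0x4c blk=19 s=3: MISS | VC [50, 33, 35, 11]
  [12] addr=0x2c blk=11 s=3: VC-HIT | VC [50, 33, 35, 19]
  [13] addr=0x34 blk=13 s=5: MISS | VC [50, 33, 35, 19, 37]
  [14] addr=0x54 blk=21 s=5: MISS | VC [50, 33, 35, 19, 37, 13]
  [15] addr=0x35 blk=13 s=5: VC-HIT | VC [50, 33, 35, 19, 37, 21]

SEQ = [MISS, MISS, MISS, MISS, L1-HIT, MISS, L1-HIT, MISS, L1-HIT, L1-HIT, MISS, MISS, VC-HIT, MISS, MISS, VC-HIT]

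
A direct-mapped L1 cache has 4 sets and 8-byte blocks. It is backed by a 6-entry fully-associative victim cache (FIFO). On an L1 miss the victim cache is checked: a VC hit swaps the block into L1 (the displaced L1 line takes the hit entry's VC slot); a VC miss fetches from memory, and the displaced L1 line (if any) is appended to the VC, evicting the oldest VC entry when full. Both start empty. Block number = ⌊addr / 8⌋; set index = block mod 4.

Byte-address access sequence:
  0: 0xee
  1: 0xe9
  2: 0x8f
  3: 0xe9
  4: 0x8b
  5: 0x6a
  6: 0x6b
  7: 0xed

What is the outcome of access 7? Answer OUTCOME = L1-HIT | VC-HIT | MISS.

0: 0xee (blk 29, set 1) → MISS  vc=[]
1: 0xe9 (blk 29, set 1) → L1-HIT  vc=[]
2: 0x8f (blk 17, set 1) → MISS  vc=[29]
3: 0xe9 (blk 29, set 1) → VC-HIT  vc=[17]
4: 0x8b (blk 17, set 1) → VC-HIT  vc=[29]
5: 0x6a (blk 13, set 1) → MISS  vc=[29, 17]
6: 0x6b (blk 13, set 1) → L1-HIT  vc=[29, 17]
7: 0xed (blk 29, set 1) → VC-HIT  vc=[13, 17]

OUTCOME = VC-HIT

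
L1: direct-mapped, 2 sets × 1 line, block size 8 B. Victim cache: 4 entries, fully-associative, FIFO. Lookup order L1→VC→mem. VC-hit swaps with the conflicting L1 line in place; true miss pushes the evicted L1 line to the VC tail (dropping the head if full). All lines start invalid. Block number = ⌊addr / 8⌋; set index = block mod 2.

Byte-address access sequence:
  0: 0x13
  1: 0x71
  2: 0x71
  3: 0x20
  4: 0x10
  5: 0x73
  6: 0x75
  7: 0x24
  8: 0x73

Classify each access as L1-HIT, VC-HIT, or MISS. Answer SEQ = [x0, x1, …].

SEQ = [MISS, MISS, L1-HIT, MISS, VC-HIT, VC-HIT, L1-HIT, VC-HIT, VC-HIT]

0: 0x13 (blk 2, set 0) → MISS  vc=[]
1: 0x71 (blk 14, set 0) → MISS  vc=[2]
2: 0x71 (blk 14, set 0) → L1-HIT  vc=[2]
3: 0x20 (blk 4, set 0) → MISS  vc=[2, 14]
4: 0x10 (blk 2, set 0) → VC-HIT  vc=[4, 14]
5: 0x73 (blk 14, set 0) → VC-HIT  vc=[4, 2]
6: 0x75 (blk 14, set 0) → L1-HIT  vc=[4, 2]
7: 0x24 (blk 4, set 0) → VC-HIT  vc=[14, 2]
8: 0x73 (blk 14, set 0) → VC-HIT  vc=[4, 2]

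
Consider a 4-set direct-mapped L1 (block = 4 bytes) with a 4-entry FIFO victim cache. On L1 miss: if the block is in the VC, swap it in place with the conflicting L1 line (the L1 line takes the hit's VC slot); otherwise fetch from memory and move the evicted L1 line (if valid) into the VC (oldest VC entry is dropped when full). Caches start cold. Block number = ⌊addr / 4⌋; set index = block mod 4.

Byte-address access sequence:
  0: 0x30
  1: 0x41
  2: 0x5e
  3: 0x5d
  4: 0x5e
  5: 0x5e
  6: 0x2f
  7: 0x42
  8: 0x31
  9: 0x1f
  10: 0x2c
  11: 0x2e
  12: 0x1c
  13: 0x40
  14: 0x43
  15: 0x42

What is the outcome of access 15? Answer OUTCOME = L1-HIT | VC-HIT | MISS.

OUTCOME = L1-HIT

#0 0x30→b12/s0 MISS; vc=[]
#1 0x41→b16/s0 MISS; vc=[12]
#2 0x5e→b23/s3 MISS; vc=[12]
#3 0x5d→b23/s3 L1-HIT; vc=[12]
#4 0x5e→b23/s3 L1-HIT; vc=[12]
#5 0x5e→b23/s3 L1-HIT; vc=[12]
#6 0x2f→b11/s3 MISS; vc=[12,23]
#7 0x42→b16/s0 L1-HIT; vc=[12,23]
#8 0x31→b12/s0 VC-HIT; vc=[16,23]
#9 0x1f→b7/s3 MISS; vc=[16,23,11]
#10 0x2c→b11/s3 VC-HIT; vc=[16,23,7]
#11 0x2e→b11/s3 L1-HIT; vc=[16,23,7]
#12 0x1c→b7/s3 VC-HIT; vc=[16,23,11]
#13 0x40→b16/s0 VC-HIT; vc=[12,23,11]
#14 0x43→b16/s0 L1-HIT; vc=[12,23,11]
#15 0x42→b16/s0 L1-HIT; vc=[12,23,11]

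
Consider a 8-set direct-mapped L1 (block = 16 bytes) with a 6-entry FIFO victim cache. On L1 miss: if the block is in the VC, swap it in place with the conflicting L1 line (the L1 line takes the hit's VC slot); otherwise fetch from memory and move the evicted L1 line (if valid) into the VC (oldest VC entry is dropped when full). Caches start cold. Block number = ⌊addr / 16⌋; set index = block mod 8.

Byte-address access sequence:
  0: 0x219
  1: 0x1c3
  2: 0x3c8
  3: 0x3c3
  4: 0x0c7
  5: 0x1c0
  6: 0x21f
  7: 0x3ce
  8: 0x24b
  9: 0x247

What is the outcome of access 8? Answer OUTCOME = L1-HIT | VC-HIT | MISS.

#0 0x219→b33/s1 MISS; vc=[]
#1 0x1c3→b28/s4 MISS; vc=[]
#2 0x3c8→b60/s4 MISS; vc=[28]
#3 0x3c3→b60/s4 L1-HIT; vc=[28]
#4 0xc7→b12/s4 MISS; vc=[28,60]
#5 0x1c0→b28/s4 VC-HIT; vc=[12,60]
#6 0x21f→b33/s1 L1-HIT; vc=[12,60]
#7 0x3ce→b60/s4 VC-HIT; vc=[12,28]
#8 0x24b→b36/s4 MISS; vc=[12,28,60]
#9 0x247→b36/s4 L1-HIT; vc=[12,28,60]

OUTCOME = MISS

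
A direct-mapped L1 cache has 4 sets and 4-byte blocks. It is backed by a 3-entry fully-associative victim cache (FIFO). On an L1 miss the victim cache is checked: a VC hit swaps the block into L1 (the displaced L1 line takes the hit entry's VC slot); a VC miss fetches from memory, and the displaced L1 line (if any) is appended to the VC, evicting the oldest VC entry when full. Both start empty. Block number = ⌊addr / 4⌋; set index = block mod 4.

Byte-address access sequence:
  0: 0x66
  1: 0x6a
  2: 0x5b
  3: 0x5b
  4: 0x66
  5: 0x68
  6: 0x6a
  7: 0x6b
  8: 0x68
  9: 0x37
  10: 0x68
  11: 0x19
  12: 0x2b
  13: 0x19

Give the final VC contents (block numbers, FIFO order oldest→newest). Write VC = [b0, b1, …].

VC = [25, 26, 10]

  [0] addr=0x66 blk=25 s=1: MISS | VC []
  [1] addr=0x6a blk=26 s=2: MISS | VC []
  [2] addr=0x5b blk=22 s=2: MISS | VC [26]
  [3] addr=0x5b blk=22 s=2: L1-HIT | VC [26]
  [4] addr=0x66 blk=25 s=1: L1-HIT | VC [26]
  [5] addr=0x68 blk=26 s=2: VC-HIT | VC [22]
  [6] addr=0x6a blk=26 s=2: L1-HIT | VC [22]
  [7] addr=0x6b blk=26 s=2: L1-HIT | VC [22]
  [8] addr=0x68 blk=26 s=2: L1-HIT | VC [22]
  [9] addr=0x37 blk=13 s=1: MISS | VC [22, 25]
  [10] addr=0x68 blk=26 s=2: L1-HIT | VC [22, 25]
  [11] addr=0x19 blk=6 s=2: MISS | VC [22, 25, 26]
  [12] addr=0x2b blk=10 s=2: MISS | VC [25, 26, 6]
  [13] addr=0x19 blk=6 s=2: VC-HIT | VC [25, 26, 10]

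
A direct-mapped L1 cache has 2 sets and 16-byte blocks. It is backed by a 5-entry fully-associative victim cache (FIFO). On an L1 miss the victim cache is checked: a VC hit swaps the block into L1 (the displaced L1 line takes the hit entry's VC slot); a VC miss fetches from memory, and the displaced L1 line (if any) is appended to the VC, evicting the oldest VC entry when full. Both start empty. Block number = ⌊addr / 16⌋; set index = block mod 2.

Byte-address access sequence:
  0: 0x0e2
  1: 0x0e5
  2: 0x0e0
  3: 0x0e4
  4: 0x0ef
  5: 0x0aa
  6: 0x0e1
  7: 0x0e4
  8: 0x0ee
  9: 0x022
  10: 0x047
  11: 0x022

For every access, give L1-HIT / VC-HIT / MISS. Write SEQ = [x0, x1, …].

  [0] addr=0xe2 blk=14 s=0: MISS | VC []
  [1] addr=0xe5 blk=14 s=0: L1-HIT | VC []
  [2] addr=0xe0 blk=14 s=0: L1-HIT | VC []
  [3] addr=0xe4 blk=14 s=0: L1-HIT | VC []
  [4] addr=0xef blk=14 s=0: L1-HIT | VC []
  [5] addr=0xaa blk=10 s=0: MISS | VC [14]
  [6] addr=0xe1 blk=14 s=0: VC-HIT | VC [10]
  [7] addr=0xe4 blk=14 s=0: L1-HIT | VC [10]
  [8] addr=0xee blk=14 s=0: L1-HIT | VC [10]
  [9] addr=0x22 blk=2 s=0: MISS | VC [10, 14]
  [10] addr=0x47 blk=4 s=0: MISS | VC [10, 14, 2]
  [11] addr=0x22 blk=2 s=0: VC-HIT | VC [10, 14, 4]

SEQ = [MISS, L1-HIT, L1-HIT, L1-HIT, L1-HIT, MISS, VC-HIT, L1-HIT, L1-HIT, MISS, MISS, VC-HIT]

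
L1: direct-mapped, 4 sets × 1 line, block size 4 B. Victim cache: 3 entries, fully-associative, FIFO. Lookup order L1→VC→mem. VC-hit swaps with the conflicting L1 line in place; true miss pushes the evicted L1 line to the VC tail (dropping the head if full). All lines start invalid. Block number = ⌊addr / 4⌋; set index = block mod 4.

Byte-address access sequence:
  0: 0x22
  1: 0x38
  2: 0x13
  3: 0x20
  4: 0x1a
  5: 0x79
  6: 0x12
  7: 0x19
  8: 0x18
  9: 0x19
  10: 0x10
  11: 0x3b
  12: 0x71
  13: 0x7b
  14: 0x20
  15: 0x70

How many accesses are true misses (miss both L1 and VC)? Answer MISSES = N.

  [0] addr=0x22 blk=8 s=0: MISS | VC []
  [1] addr=0x38 blk=14 s=2: MISS | VC []
  [2] addr=0x13 blk=4 s=0: MISS | VC [8]
  [3] addr=0x20 blk=8 s=0: VC-HIT | VC [4]
  [4] addr=0x1a blk=6 s=2: MISS | VC [4, 14]
  [5] addr=0x79 blk=30 s=2: MISS | VC [4, 14, 6]
  [6] addr=0x12 blk=4 s=0: VC-HIT | VC [8, 14, 6]
  [7] addr=0x19 blk=6 s=2: VC-HIT | VC [8, 14, 30]
  [8] addr=0x18 blk=6 s=2: L1-HIT | VC [8, 14, 30]
  [9] addr=0x19 blk=6 s=2: L1-HIT | VC [8, 14, 30]
  [10] addr=0x10 blk=4 s=0: L1-HIT | VC [8, 14, 30]
  [11] addr=0x3b blk=14 s=2: VC-HIT | VC [8, 6, 30]
  [12] addr=0x71 blk=28 s=0: MISS | VC [6, 30, 4]
  [13] addr=0x7b blk=30 s=2: VC-HIT | VC [6, 14, 4]
  [14] addr=0x20 blk=8 s=0: MISS | VC [14, 4, 28]
  [15] addr=0x70 blk=28 s=0: VC-HIT | VC [14, 4, 8]

MISSES = 7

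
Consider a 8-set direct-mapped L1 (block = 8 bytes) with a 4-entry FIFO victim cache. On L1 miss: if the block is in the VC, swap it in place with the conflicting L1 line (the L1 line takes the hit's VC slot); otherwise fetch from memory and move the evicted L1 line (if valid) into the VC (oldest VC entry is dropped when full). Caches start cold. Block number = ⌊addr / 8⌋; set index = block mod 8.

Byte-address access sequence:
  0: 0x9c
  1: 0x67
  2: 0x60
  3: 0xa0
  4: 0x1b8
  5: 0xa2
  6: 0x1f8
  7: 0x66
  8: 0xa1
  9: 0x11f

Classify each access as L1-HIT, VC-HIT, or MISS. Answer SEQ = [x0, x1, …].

SEQ = [MISS, MISS, L1-HIT, MISS, MISS, L1-HIT, MISS, VC-HIT, VC-HIT, MISS]

  [0] addr=0x9c blk=19 s=3: MISS | VC []
  [1] addr=0x67 blk=12 s=4: MISS | VC []
  [2] addr=0x60 blk=12 s=4: L1-HIT | VC []
  [3] addr=0xa0 blk=20 s=4: MISS | VC [12]
  [4] addr=0x1b8 blk=55 s=7: MISS | VC [12]
  [5] addr=0xa2 blk=20 s=4: L1-HIT | VC [12]
  [6] addr=0x1f8 blk=63 s=7: MISS | VC [12, 55]
  [7] addr=0x66 blk=12 s=4: VC-HIT | VC [20, 55]
  [8] addr=0xa1 blk=20 s=4: VC-HIT | VC [12, 55]
  [9] addr=0x11f blk=35 s=3: MISS | VC [12, 55, 19]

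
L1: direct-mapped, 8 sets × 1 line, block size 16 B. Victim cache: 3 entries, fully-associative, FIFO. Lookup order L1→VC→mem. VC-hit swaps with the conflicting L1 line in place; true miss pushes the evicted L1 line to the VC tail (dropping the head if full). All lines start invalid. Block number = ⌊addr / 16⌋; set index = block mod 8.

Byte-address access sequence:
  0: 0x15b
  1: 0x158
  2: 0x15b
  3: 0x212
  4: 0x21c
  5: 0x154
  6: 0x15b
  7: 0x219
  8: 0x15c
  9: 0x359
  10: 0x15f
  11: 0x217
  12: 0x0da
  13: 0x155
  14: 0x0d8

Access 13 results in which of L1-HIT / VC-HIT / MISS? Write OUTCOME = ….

OUTCOME = VC-HIT

  [0] addr=0x15b blk=21 s=5: MISS | VC []
  [1] addr=0x158 blk=21 s=5: L1-HIT | VC []
  [2] addr=0x15b blk=21 s=5: L1-HIT | VC []
  [3] addr=0x212 blk=33 s=1: MISS | VC []
  [4] addr=0x21c blk=33 s=1: L1-HIT | VC []
  [5] addr=0x154 blk=21 s=5: L1-HIT | VC []
  [6] addr=0x15b blk=21 s=5: L1-HIT | VC []
  [7] addr=0x219 blk=33 s=1: L1-HIT | VC []
  [8] addr=0x15c blk=21 s=5: L1-HIT | VC []
  [9] addr=0x359 blk=53 s=5: MISS | VC [21]
  [10] addr=0x15f blk=21 s=5: VC-HIT | VC [53]
  [11] addr=0x217 blk=33 s=1: L1-HIT | VC [53]
  [12] addr=0xda blk=13 s=5: MISS | VC [53, 21]
  [13] addr=0x155 blk=21 s=5: VC-HIT | VC [53, 13]
  [14] addr=0xd8 blk=13 s=5: VC-HIT | VC [53, 21]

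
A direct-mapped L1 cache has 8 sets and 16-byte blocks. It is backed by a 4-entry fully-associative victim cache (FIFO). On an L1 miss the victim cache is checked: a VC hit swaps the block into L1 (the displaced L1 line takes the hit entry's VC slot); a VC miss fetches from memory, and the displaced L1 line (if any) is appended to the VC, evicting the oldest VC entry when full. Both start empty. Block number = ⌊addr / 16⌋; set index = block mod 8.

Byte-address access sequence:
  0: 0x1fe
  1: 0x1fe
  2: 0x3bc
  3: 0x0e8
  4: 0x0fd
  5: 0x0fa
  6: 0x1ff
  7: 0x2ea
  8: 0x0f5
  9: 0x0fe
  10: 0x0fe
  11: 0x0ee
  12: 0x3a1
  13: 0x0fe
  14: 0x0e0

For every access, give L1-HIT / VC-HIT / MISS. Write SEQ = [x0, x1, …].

SEQ = [MISS, L1-HIT, MISS, MISS, MISS, L1-HIT, VC-HIT, MISS, VC-HIT, L1-HIT, L1-HIT, VC-HIT, MISS, L1-HIT, L1-HIT]

0: 0x1fe (blk 31, set 7) → MISS  vc=[]
1: 0x1fe (blk 31, set 7) → L1-HIT  vc=[]
2: 0x3bc (blk 59, set 3) → MISS  vc=[]
3: 0xe8 (blk 14, set 6) → MISS  vc=[]
4: 0xfd (blk 15, set 7) → MISS  vc=[31]
5: 0xfa (blk 15, set 7) → L1-HIT  vc=[31]
6: 0x1ff (blk 31, set 7) → VC-HIT  vc=[15]
7: 0x2ea (blk 46, set 6) → MISS  vc=[15, 14]
8: 0xf5 (blk 15, set 7) → VC-HIT  vc=[31, 14]
9: 0xfe (blk 15, set 7) → L1-HIT  vc=[31, 14]
10: 0xfe (blk 15, set 7) → L1-HIT  vc=[31, 14]
11: 0xee (blk 14, set 6) → VC-HIT  vc=[31, 46]
12: 0x3a1 (blk 58, set 2) → MISS  vc=[31, 46]
13: 0xfe (blk 15, set 7) → L1-HIT  vc=[31, 46]
14: 0xe0 (blk 14, set 6) → L1-HIT  vc=[31, 46]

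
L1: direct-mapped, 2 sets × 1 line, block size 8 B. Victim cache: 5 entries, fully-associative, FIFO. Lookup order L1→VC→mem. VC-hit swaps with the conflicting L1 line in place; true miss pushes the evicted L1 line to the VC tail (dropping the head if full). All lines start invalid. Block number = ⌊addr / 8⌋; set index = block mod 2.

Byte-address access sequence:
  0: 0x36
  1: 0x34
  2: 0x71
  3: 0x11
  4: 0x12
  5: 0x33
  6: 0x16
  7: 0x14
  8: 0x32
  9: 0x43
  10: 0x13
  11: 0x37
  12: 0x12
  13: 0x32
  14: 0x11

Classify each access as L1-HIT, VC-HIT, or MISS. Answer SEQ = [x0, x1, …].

0: 0x36 (blk 6, set 0) → MISS  vc=[]
1: 0x34 (blk 6, set 0) → L1-HIT  vc=[]
2: 0x71 (blk 14, set 0) → MISS  vc=[6]
3: 0x11 (blk 2, set 0) → MISS  vc=[6, 14]
4: 0x12 (blk 2, set 0) → L1-HIT  vc=[6, 14]
5: 0x33 (blk 6, set 0) → VC-HIT  vc=[2, 14]
6: 0x16 (blk 2, set 0) → VC-HIT  vc=[6, 14]
7: 0x14 (blk 2, set 0) → L1-HIT  vc=[6, 14]
8: 0x32 (blk 6, set 0) → VC-HIT  vc=[2, 14]
9: 0x43 (blk 8, set 0) → MISS  vc=[2, 14, 6]
10: 0x13 (blk 2, set 0) → VC-HIT  vc=[8, 14, 6]
11: 0x37 (blk 6, set 0) → VC-HIT  vc=[8, 14, 2]
12: 0x12 (blk 2, set 0) → VC-HIT  vc=[8, 14, 6]
13: 0x32 (blk 6, set 0) → VC-HIT  vc=[8, 14, 2]
14: 0x11 (blk 2, set 0) → VC-HIT  vc=[8, 14, 6]

SEQ = [MISS, L1-HIT, MISS, MISS, L1-HIT, VC-HIT, VC-HIT, L1-HIT, VC-HIT, MISS, VC-HIT, VC-HIT, VC-HIT, VC-HIT, VC-HIT]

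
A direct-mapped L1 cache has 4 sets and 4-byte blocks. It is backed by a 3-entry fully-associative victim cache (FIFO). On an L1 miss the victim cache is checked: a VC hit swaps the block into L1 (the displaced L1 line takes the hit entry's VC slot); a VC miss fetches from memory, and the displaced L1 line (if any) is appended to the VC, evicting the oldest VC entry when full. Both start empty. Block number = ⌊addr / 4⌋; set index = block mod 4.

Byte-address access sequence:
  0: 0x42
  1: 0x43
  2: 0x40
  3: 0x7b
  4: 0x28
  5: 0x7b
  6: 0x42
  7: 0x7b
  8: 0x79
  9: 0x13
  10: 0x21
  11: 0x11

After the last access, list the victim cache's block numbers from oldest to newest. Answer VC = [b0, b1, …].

VC = [10, 16, 8]

0: 0x42 (blk 16, set 0) → MISS  vc=[]
1: 0x43 (blk 16, set 0) → L1-HIT  vc=[]
2: 0x40 (blk 16, set 0) → L1-HIT  vc=[]
3: 0x7b (blk 30, set 2) → MISS  vc=[]
4: 0x28 (blk 10, set 2) → MISS  vc=[30]
5: 0x7b (blk 30, set 2) → VC-HIT  vc=[10]
6: 0x42 (blk 16, set 0) → L1-HIT  vc=[10]
7: 0x7b (blk 30, set 2) → L1-HIT  vc=[10]
8: 0x79 (blk 30, set 2) → L1-HIT  vc=[10]
9: 0x13 (blk 4, set 0) → MISS  vc=[10, 16]
10: 0x21 (blk 8, set 0) → MISS  vc=[10, 16, 4]
11: 0x11 (blk 4, set 0) → VC-HIT  vc=[10, 16, 8]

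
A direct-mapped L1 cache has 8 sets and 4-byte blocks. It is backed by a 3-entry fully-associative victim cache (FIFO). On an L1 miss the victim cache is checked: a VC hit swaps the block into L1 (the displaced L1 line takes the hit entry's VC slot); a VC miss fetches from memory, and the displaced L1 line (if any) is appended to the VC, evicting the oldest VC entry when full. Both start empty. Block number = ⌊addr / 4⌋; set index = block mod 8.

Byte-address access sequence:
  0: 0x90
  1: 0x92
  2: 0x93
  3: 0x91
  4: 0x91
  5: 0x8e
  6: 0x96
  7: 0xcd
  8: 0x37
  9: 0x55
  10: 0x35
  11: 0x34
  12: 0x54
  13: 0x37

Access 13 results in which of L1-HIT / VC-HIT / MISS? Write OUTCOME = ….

  [0] addr=0x90 blk=36 s=4: MISS | VC []
  [1] addr=0x92 blk=36 s=4: L1-HIT | VC []
  [2] addr=0x93 blk=36 s=4: L1-HIT | VC []
  [3] addr=0x91 blk=36 s=4: L1-HIT | VC []
  [4] addr=0x91 blk=36 s=4: L1-HIT | VC []
  [5] addr=0x8e blk=35 s=3: MISS | VC []
  [6] addr=0x96 blk=37 s=5: MISS | VC []
  [7] addr=0xcd blk=51 s=3: MISS | VC [35]
  [8] addr=0x37 blk=13 s=5: MISS | VC [35, 37]
  [9] addr=0x55 blk=21 s=5: MISS | VC [35, 37, 13]
  [10] addr=0x35 blk=13 s=5: VC-HIT | VC [35, 37, 21]
  [11] addr=0x34 blk=13 s=5: L1-HIT | VC [35, 37, 21]
  [12] addr=0x54 blk=21 s=5: VC-HIT | VC [35, 37, 13]
  [13] addr=0x37 blk=13 s=5: VC-HIT | VC [35, 37, 21]

OUTCOME = VC-HIT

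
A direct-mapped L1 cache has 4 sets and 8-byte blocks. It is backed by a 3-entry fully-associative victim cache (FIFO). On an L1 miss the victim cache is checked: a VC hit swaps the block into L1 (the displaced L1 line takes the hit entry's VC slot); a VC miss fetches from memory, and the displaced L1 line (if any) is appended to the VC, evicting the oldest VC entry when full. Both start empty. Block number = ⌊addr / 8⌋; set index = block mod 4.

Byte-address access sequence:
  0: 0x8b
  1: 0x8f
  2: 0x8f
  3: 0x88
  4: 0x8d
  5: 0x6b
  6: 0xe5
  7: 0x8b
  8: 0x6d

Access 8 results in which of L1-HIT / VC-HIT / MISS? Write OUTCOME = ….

#0 0x8b→b17/s1 MISS; vc=[]
#1 0x8f→b17/s1 L1-HIT; vc=[]
#2 0x8f→b17/s1 L1-HIT; vc=[]
#3 0x88→b17/s1 L1-HIT; vc=[]
#4 0x8d→b17/s1 L1-HIT; vc=[]
#5 0x6b→b13/s1 MISS; vc=[17]
#6 0xe5→b28/s0 MISS; vc=[17]
#7 0x8b→b17/s1 VC-HIT; vc=[13]
#8 0x6d→b13/s1 VC-HIT; vc=[17]

OUTCOME = VC-HIT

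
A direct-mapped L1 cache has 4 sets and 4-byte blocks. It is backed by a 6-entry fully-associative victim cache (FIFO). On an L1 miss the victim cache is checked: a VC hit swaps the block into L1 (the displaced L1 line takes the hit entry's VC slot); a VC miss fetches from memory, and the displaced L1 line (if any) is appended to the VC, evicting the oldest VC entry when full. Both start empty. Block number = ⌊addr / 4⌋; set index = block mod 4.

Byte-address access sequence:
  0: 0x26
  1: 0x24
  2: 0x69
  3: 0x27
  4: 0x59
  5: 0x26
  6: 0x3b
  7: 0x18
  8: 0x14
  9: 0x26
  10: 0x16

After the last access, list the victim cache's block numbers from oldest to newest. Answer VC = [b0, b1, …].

VC = [26, 22, 14, 9]

#0 0x26→b9/s1 MISS; vc=[]
#1 0x24→b9/s1 L1-HIT; vc=[]
#2 0x69→b26/s2 MISS; vc=[]
#3 0x27→b9/s1 L1-HIT; vc=[]
#4 0x59→b22/s2 MISS; vc=[26]
#5 0x26→b9/s1 L1-HIT; vc=[26]
#6 0x3b→b14/s2 MISS; vc=[26,22]
#7 0x18→b6/s2 MISS; vc=[26,22,14]
#8 0x14→b5/s1 MISS; vc=[26,22,14,9]
#9 0x26→b9/s1 VC-HIT; vc=[26,22,14,5]
#10 0x16→b5/s1 VC-HIT; vc=[26,22,14,9]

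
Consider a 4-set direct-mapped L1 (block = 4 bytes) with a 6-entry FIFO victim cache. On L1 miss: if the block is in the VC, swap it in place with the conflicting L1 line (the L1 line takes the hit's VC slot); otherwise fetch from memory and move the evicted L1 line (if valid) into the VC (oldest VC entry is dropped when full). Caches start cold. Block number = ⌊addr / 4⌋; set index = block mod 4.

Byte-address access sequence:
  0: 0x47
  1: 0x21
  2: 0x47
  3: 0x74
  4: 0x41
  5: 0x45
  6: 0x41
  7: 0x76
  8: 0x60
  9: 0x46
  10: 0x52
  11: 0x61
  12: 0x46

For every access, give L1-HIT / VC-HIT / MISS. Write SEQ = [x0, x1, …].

  [0] addr=0x47 blk=17 s=1: MISS | VC []
  [1] addr=0x21 blk=8 s=0: MISS | VC []
  [2] addr=0x47 blk=17 s=1: L1-HIT | VC []
  [3] addr=0x74 blk=29 s=1: MISS | VC [17]
  [4] addr=0x41 blk=16 s=0: MISS | VC [17, 8]
  [5] addr=0x45 blk=17 s=1: VC-HIT | VC [29, 8]
  [6] addr=0x41 blk=16 s=0: L1-HIT | VC [29, 8]
  [7] addr=0x76 blk=29 s=1: VC-HIT | VC [17, 8]
  [8] addr=0x60 blk=24 s=0: MISS | VC [17, 8, 16]
  [9] addr=0x46 blk=17 s=1: VC-HIT | VC [29, 8, 16]
  [10] addr=0x52 blk=20 s=0: MISS | VC [29, 8, 16, 24]
  [11] addr=0x61 blk=24 s=0: VC-HIT | VC [29, 8, 16, 20]
  [12] addr=0x46 blk=17 s=1: L1-HIT | VC [29, 8, 16, 20]

SEQ = [MISS, MISS, L1-HIT, MISS, MISS, VC-HIT, L1-HIT, VC-HIT, MISS, VC-HIT, MISS, VC-HIT, L1-HIT]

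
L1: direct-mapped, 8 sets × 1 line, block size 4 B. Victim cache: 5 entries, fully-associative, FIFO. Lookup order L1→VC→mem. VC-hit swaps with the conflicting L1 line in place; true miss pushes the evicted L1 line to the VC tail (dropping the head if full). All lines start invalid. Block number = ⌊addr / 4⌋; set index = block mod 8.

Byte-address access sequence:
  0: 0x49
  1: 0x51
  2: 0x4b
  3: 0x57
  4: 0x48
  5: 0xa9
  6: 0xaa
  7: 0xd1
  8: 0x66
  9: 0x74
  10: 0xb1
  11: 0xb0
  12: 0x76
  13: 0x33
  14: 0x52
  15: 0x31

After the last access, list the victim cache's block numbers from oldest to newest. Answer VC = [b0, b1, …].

VC = [18, 20, 21, 52, 44]

  [0] addr=0x49 blk=18 s=2: MISS | VC []
  [1] addr=0x51 blk=20 s=4: MISS | VC []
  [2] addr=0x4b blk=18 s=2: L1-HIT | VC []
  [3] addr=0x57 blk=21 s=5: MISS | VC []
  [4] addr=0x48 blk=18 s=2: L1-HIT | VC []
  [5] addr=0xa9 blk=42 s=2: MISS | VC [18]
  [6] addr=0xaa blk=42 s=2: L1-HIT | VC [18]
  [7] addr=0xd1 blk=52 s=4: MISS | VC [18, 20]
  [8] addr=0x66 blk=25 s=1: MISS | VC [18, 20]
  [9] addr=0x74 blk=29 s=5: MISS | VC [18, 20, 21]
  [10] addr=0xb1 blk=44 s=4: MISS | VC [18, 20, 21, 52]
  [11] addr=0xb0 blk=44 s=4: L1-HIT | VC [18, 20, 21, 52]
  [12] addr=0x76 blk=29 s=5: L1-HIT | VC [18, 20, 21, 52]
  [13] addr=0x33 blk=12 s=4: MISS | VC [18, 20, 21, 52, 44]
  [14] addr=0x52 blk=20 s=4: VC-HIT | VC [18, 12, 21, 52, 44]
  [15] addr=0x31 blk=12 s=4: VC-HIT | VC [18, 20, 21, 52, 44]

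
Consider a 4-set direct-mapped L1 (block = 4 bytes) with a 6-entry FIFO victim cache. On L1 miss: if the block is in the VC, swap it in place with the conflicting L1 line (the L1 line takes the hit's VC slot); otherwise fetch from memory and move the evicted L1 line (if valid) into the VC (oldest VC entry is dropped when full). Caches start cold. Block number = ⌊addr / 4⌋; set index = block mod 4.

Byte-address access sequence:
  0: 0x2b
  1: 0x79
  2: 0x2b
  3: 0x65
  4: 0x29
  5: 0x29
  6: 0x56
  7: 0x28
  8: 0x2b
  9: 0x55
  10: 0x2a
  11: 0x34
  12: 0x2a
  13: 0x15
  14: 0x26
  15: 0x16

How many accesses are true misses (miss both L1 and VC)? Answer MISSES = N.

  [0] addr=0x2b blk=10 s=2: MISS | VC []
  [1] addr=0x79 blk=30 s=2: MISS | VC [10]
  [2] addr=0x2b blk=10 s=2: VC-HIT | VC [30]
  [3] addr=0x65 blk=25 s=1: MISS | VC [30]
  [4] addr=0x29 blk=10 s=2: L1-HIT | VC [30]
  [5] addr=0x29 blk=10 s=2: L1-HIT | VC [30]
  [6] addr=0x56 blk=21 s=1: MISS | VC [30, 25]
  [7] addr=0x28 blk=10 s=2: L1-HIT | VC [30, 25]
  [8] addr=0x2b blk=10 s=2: L1-HIT | VC [30, 25]
  [9] addr=0x55 blk=21 s=1: L1-HIT | VC [30, 25]
  [10] addr=0x2a blk=10 s=2: L1-HIT | VC [30, 25]
  [11] addr=0x34 blk=13 s=1: MISS | VC [30, 25, 21]
  [12] addr=0x2a blk=10 s=2: L1-HIT | VC [30, 25, 21]
  [13] addr=0x15 blk=5 s=1: MISS | VC [30, 25, 21, 13]
  [14] addr=0x26 blk=9 s=1: MISS | VC [30, 25, 21, 13, 5]
  [15] addr=0x16 blk=5 s=1: VC-HIT | VC [30, 25, 21, 13, 9]

MISSES = 7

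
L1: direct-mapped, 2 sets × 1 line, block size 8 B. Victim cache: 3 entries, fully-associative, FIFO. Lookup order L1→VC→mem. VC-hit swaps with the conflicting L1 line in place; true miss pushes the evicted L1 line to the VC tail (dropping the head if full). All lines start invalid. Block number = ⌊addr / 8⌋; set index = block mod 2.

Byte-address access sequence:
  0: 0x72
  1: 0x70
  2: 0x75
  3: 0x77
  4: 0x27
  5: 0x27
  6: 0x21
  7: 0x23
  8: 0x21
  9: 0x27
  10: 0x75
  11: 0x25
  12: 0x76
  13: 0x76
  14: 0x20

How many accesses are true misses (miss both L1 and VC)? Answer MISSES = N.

  [0] addr=0x72 blk=14 s=0: MISS | VC []
  [1] addr=0x70 blk=14 s=0: L1-HIT | VC []
  [2] addr=0x75 blk=14 s=0: L1-HIT | VC []
  [3] addr=0x77 blk=14 s=0: L1-HIT | VC []
  [4] addr=0x27 blk=4 s=0: MISS | VC [14]
  [5] addr=0x27 blk=4 s=0: L1-HIT | VC [14]
  [6] addr=0x21 blk=4 s=0: L1-HIT | VC [14]
  [7] addr=0x23 blk=4 s=0: L1-HIT | VC [14]
  [8] addr=0x21 blk=4 s=0: L1-HIT | VC [14]
  [9] addr=0x27 blk=4 s=0: L1-HIT | VC [14]
  [10] addr=0x75 blk=14 s=0: VC-HIT | VC [4]
  [11] addr=0x25 blk=4 s=0: VC-HIT | VC [14]
  [12] addr=0x76 blk=14 s=0: VC-HIT | VC [4]
  [13] addr=0x76 blk=14 s=0: L1-HIT | VC [4]
  [14] addr=0x20 blk=4 s=0: VC-HIT | VC [14]

MISSES = 2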